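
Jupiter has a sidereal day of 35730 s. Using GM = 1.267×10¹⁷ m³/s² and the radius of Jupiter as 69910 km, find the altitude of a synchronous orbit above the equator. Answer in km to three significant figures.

h_sync ≈ 90100 km

A synchronous orbit has period T, so by Kepler's third law a = (μT²/4π²)^(1/3).
μT²/4π² = 1.267×10¹⁷ × (3.573×10⁴)² / 39.48 = 4.097×10²⁴ m³.
a = 1.600×10⁸ m = 1.6002×10⁵ km.
Altitude h = a − R = 1.6002×10⁵ − 69910 = 90105 km.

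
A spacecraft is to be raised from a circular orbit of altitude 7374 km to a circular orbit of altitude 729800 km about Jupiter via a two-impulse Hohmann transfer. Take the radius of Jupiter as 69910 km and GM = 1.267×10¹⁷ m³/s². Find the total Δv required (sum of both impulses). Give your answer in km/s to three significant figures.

Δv_total ≈ 21.5 km/s

r₁ = 69910 + 7374 = 77284 km = 7.7284×10⁷ m.
r₂ = 69910 + 729800 = 799710 km = 7.9971×10⁸ m.
Transfer ellipse a_t = (r₁ + r₂)/2 = 4.385×10⁸ m.
At r₁: circular v_c1 = √(μ/r₁) = 40490 m/s; transfer-perijove v_p = √[μ(2/r₁ − 1/a_t)] = 54680 m/s.
Δv₁ = v_p − v_c1 = 14190 m/s.
At r₂: circular v_c2 = √(μ/r₂) = 12590 m/s; transfer-apojove v_a = √[μ(2/r₂ − 1/a_t)] = 5284 m/s.
Δv₂ = v_c2 − v_a = 7303 m/s.
Total Δv = Δv₁ + Δv₂ = 21490 m/s = 21.49 km/s.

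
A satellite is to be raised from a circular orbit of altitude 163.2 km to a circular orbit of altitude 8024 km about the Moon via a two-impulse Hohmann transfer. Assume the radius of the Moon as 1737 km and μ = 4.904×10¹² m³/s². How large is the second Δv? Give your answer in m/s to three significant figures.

r₁ = 1737 + 163.2 = 1900.2 km = 1.9002×10⁶ m.
r₂ = 1737 + 8024 = 9761.0 km = 9.7610×10⁶ m.
Transfer ellipse a_t = (r₁ + r₂)/2 = 5.831×10⁶ m.
At r₁: circular v_c1 = √(μ/r₁) = 1606 m/s; transfer-perilune v_p = √[μ(2/r₁ − 1/a_t)] = 2079 m/s.
At r₂: circular v_c2 = √(μ/r₂) = 708.8 m/s; transfer-apolune v_a = √[μ(2/r₂ − 1/a_t)] = 404.6 m/s.
Δv₂ = v_c2 − v_a = 304.2 m/s.

Δv ≈ 304 m/s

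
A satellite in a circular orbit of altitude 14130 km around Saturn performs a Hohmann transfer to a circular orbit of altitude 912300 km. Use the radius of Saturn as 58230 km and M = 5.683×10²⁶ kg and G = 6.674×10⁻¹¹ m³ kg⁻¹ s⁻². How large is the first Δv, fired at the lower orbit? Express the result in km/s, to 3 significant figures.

μ = GM = 6.674×10⁻¹¹ × 5.683×10²⁶ = 3.793×10¹⁶ m³/s².
r₁ = 58230 + 14130 = 72360 km = 7.2360×10⁷ m.
r₂ = 58230 + 912300 = 970530 km = 9.7053×10⁸ m.
Transfer ellipse a_t = (r₁ + r₂)/2 = 5.214×10⁸ m.
At r₁: circular v_c1 = √(μ/r₁) = 22890 m/s; transfer-perikrone v_p = √[μ(2/r₁ − 1/a_t)] = 31230 m/s.
Δv₁ = v_p − v_c1 = 8340 m/s.
= 8.340 km/s.

Δv ≈ 8.34 km/s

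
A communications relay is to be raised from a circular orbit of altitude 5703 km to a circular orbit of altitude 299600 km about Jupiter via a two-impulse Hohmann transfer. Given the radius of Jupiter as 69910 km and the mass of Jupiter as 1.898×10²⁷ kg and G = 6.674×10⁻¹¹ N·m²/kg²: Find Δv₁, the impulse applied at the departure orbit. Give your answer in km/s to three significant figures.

Δv ≈ 11.8 km/s

μ = GM = 6.674×10⁻¹¹ × 1.898×10²⁷ = 1.267×10¹⁷ m³/s².
r₁ = 69910 + 5703 = 75613 km = 7.5613×10⁷ m.
r₂ = 69910 + 299600 = 369510 km = 3.6951×10⁸ m.
Transfer ellipse a_t = (r₁ + r₂)/2 = 2.226×10⁸ m.
At r₁: circular v_c1 = √(μ/r₁) = 40930 m/s; transfer-perijove v_p = √[μ(2/r₁ − 1/a_t)] = 52740 m/s.
Δv₁ = v_p − v_c1 = 11810 m/s.
= 11.81 km/s.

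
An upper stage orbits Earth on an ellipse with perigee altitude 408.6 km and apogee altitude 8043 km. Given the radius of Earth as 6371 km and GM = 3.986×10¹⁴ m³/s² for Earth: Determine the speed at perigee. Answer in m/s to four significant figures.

v ≈ 8943 m/s

r_p = 6371 + 408.6 = 6779.6 km = 6.7796×10⁶ m.
r_a = 6371 + 8043 = 14414 km = 1.4414×10⁷ m.
Semi-major axis a = (r_p + r_a)/2 = 10597 km = 1.060×10⁷ m.
Vis-viva: v² = μ(2/r − 1/a) = 3.986×10¹⁴ × (2.950×10⁻⁷ − 9.437×10⁻⁸) = 7.997×10⁷ m²/s².
v = 8943 m/s.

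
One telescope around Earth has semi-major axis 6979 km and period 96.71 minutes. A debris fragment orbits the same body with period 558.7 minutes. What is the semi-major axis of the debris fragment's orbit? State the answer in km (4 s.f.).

a₂ ≈ 22470 km

Kepler's third law: a³ ∝ T², so a₂ = a₁ (T₂/T₁)^(2/3).
T₂/T₁ = 5.777, (T₂/T₁)^(2/3) = 3.220.
a₂ = 6979 × 3.220 = 22470 km.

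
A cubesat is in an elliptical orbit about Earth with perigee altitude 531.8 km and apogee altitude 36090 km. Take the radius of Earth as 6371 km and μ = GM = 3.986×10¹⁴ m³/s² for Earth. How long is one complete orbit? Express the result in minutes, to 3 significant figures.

T ≈ 643 minutes

r_p = 6371 + 531.8 = 6902.8 km = 6.9028×10⁶ m.
r_a = 6371 + 36090 = 42461 km = 4.2461×10⁷ m.
Semi-major axis a = (r_p + r_a)/2 = (6902.8 + 42461)/2 = 24682 km = 2.468×10⁷ m.
By Kepler's third law T = 2π√(a³/μ) = 2π × 6.142×10³ = 3.859×10⁴ s.
= 643.2 minutes.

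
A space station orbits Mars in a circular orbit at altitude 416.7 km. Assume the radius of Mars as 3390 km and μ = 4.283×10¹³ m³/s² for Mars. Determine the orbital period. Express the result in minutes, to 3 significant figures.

r = 3390 + 416.7 = 3806.7 km = 3.8067×10⁶ m.
Kepler's third law: T = 2π√(r³/μ) = 2π√((3.807×10⁶)³ / 4.283×10¹³).
r³/μ = 1.288×10⁶ s², so T = 2π × 1.135×10³ = 7.131×10³ s.
Converting: 7.131×10³ s ÷ 60.00 = 118.8 minutes.

T ≈ 119 minutes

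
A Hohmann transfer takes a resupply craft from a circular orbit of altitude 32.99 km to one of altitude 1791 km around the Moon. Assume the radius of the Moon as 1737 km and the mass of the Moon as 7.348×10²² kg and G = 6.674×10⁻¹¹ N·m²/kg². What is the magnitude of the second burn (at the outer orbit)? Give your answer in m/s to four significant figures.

Δv ≈ 215.3 m/s

μ = GM = 6.674×10⁻¹¹ × 7.348×10²² = 4.904×10¹² m³/s².
r₁ = 1737 + 32.99 = 1770.0 km = 1.7700×10⁶ m.
r₂ = 1737 + 1791 = 3528.0 km = 3.5280×10⁶ m.
Transfer ellipse a_t = (r₁ + r₂)/2 = 2.649×10⁶ m.
At r₁: circular v_c1 = √(μ/r₁) = 1665 m/s; transfer-perilune v_p = √[μ(2/r₁ − 1/a_t)] = 1921 m/s.
At r₂: circular v_c2 = √(μ/r₂) = 1179 m/s; transfer-apolune v_a = √[μ(2/r₂ − 1/a_t)] = 963.7 m/s.
Δv₂ = v_c2 − v_a = 215.3 m/s.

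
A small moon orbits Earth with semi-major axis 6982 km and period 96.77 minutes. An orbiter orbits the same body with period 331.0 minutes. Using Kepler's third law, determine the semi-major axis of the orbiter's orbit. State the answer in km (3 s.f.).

Kepler's third law: a³ ∝ T², so a₂ = a₁ (T₂/T₁)^(2/3).
T₂/T₁ = 3.420, (T₂/T₁)^(2/3) = 2.270.
a₂ = 6982 × 2.270 = 15850 km.

a₂ ≈ 15900 km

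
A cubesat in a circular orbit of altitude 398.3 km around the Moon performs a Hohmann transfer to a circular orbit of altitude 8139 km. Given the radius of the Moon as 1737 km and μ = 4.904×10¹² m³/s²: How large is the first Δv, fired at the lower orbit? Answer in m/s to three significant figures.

r₁ = 1737 + 398.3 = 2135.3 km = 2.1353×10⁶ m.
r₂ = 1737 + 8139 = 9876.0 km = 9.8760×10⁶ m.
Transfer ellipse a_t = (r₁ + r₂)/2 = 6.006×10⁶ m.
At r₁: circular v_c1 = √(μ/r₁) = 1515 m/s; transfer-perilune v_p = √[μ(2/r₁ − 1/a_t)] = 1943 m/s.
Δv₁ = v_p − v_c1 = 427.9 m/s.

Δv ≈ 428 m/s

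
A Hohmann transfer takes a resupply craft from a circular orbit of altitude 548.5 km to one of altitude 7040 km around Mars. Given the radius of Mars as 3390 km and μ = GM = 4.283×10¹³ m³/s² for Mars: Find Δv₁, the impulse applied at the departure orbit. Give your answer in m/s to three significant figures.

Δv ≈ 676 m/s

r₁ = 3390 + 548.5 = 3938.5 km = 3.9385×10⁶ m.
r₂ = 3390 + 7040 = 10430 km = 1.0430×10⁷ m.
Transfer ellipse a_t = (r₁ + r₂)/2 = 7.184×10⁶ m.
At r₁: circular v_c1 = √(μ/r₁) = 3298 m/s; transfer-periapsis v_p = √[μ(2/r₁ − 1/a_t)] = 3973 m/s.
Δv₁ = v_p − v_c1 = 675.7 m/s.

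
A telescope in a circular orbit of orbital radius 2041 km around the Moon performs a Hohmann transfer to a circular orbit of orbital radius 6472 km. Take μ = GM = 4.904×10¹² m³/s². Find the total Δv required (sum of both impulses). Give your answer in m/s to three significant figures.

Δv_total ≈ 629 m/s

r₁ = 2041 km = 2.041×10⁶ m.
r₂ = 6472 km = 6.472×10⁶ m.
Transfer ellipse a_t = (r₁ + r₂)/2 = 4.256×10⁶ m.
At r₁: circular v_c1 = √(μ/r₁) = 1550 m/s; transfer-perilune v_p = √[μ(2/r₁ − 1/a_t)] = 1911 m/s.
Δv₁ = v_p − v_c1 = 361.3 m/s.
At r₂: circular v_c2 = √(μ/r₂) = 870.5 m/s; transfer-apolune v_a = √[μ(2/r₂ − 1/a_t)] = 602.8 m/s.
Δv₂ = v_c2 − v_a = 267.7 m/s.
Total Δv = Δv₁ + Δv₂ = 629.0 m/s.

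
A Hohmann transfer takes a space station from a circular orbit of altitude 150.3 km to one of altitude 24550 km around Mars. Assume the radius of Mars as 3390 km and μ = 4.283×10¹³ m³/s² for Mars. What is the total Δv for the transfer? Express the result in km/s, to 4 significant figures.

r₁ = 3390 + 150.3 = 3540.3 km = 3.5403×10⁶ m.
r₂ = 3390 + 24550 = 27940 km = 2.7940×10⁷ m.
Transfer ellipse a_t = (r₁ + r₂)/2 = 1.574×10⁷ m.
At r₁: circular v_c1 = √(μ/r₁) = 3478 m/s; transfer-periapsis v_p = √[μ(2/r₁ − 1/a_t)] = 4634 m/s.
Δv₁ = v_p − v_c1 = 1156 m/s.
At r₂: circular v_c2 = √(μ/r₂) = 1238 m/s; transfer-apoapsis v_a = √[μ(2/r₂ − 1/a_t)] = 587.2 m/s.
Δv₂ = v_c2 − v_a = 650.9 m/s.
Total Δv = Δv₁ + Δv₂ = 1807 m/s = 1.807 km/s.

Δv_total ≈ 1.807 km/s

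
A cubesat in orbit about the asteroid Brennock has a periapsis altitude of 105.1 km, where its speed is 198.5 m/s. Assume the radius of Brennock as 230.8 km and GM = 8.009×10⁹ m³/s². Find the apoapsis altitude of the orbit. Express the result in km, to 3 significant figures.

r_p = 230.8 + 105.1 = 335.90 km = 3.359×10⁵ m.
Specific energy ε = v²/2 − μ/r = -4.142×10³ J/kg, so a = −μ/(2ε) = 9.667×10⁵ m.
The apsides satisfy r_p + r_a = 2a, so the apoapsis radius is 2a − r_p = 1.598×10⁶ m = 1597.6 km.
Apoapsis altitude = 1597.6 − 230.8 = 1366.8 km.

apoapsis altitude ≈ 1370 km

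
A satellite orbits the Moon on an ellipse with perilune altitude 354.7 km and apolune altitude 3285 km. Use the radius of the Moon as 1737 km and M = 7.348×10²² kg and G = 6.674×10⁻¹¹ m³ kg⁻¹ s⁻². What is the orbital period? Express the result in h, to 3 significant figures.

T ≈ 5.29 h

μ = GM = 6.674×10⁻¹¹ × 7.348×10²² = 4.904×10¹² m³/s².
r_p = 1737 + 354.7 = 2091.7 km = 2.0917×10⁶ m.
r_a = 1737 + 3285 = 5022.0 km = 5.0220×10⁶ m.
Semi-major axis a = (r_p + r_a)/2 = (2091.7 + 5022.0)/2 = 3556.8 km = 3.557×10⁶ m.
By Kepler's third law T = 2π√(a³/μ) = 2π × 3.029×10³ = 1.903×10⁴ s.
= 5.287 h.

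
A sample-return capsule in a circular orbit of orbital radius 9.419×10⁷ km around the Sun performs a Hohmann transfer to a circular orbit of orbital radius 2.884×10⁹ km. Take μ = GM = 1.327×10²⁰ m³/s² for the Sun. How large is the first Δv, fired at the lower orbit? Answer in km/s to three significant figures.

r₁ = 9.419×10⁷ km = 9.419×10¹⁰ m.
r₂ = 2.884×10⁹ km = 2.884×10¹² m.
Transfer ellipse a_t = (r₁ + r₂)/2 = 1.489×10¹² m.
At r₁: circular v_c1 = √(μ/r₁) = 37530 m/s; transfer-perihelion v_p = √[μ(2/r₁ − 1/a_t)] = 52240 m/s.
Δv₁ = v_p − v_c1 = 14700 m/s.
= 14.70 km/s.

Δv ≈ 14.7 km/s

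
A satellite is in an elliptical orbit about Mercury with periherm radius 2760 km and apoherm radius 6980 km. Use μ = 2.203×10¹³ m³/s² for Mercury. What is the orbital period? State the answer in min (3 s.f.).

T ≈ 240 min

Semi-major axis a = (r_p + r_a)/2 = (2760.0 + 6980.0)/2 = 4870.0 km = 4.870×10⁶ m.
By Kepler's third law T = 2π√(a³/μ) = 2π × 2.290×10³ = 1.439×10⁴ s.
= 239.8 min.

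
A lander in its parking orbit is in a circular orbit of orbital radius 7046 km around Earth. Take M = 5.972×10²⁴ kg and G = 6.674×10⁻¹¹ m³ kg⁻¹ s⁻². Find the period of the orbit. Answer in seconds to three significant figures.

μ = GM = 6.674×10⁻¹¹ × 5.972×10²⁴ = 3.986×10¹⁴ m³/s².
r = 7046 km = 7.046×10⁶ m.
Kepler's third law: T = 2π√(r³/μ) = 2π√((7.046×10⁶)³ / 3.986×10¹⁴).
r³/μ = 8.777×10⁵ s², so T = 2π × 9.368×10² = 5.886×10³ s.

T ≈ 5890 seconds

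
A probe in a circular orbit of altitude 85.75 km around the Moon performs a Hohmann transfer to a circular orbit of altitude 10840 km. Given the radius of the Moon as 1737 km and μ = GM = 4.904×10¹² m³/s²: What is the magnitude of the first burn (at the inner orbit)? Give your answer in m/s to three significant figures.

Δv ≈ 528 m/s

r₁ = 1737 + 85.75 = 1822.8 km = 1.8228×10⁶ m.
r₂ = 1737 + 10840 = 12577 km = 1.2577×10⁷ m.
Transfer ellipse a_t = (r₁ + r₂)/2 = 7.200×10⁶ m.
At r₁: circular v_c1 = √(μ/r₁) = 1640 m/s; transfer-perilune v_p = √[μ(2/r₁ − 1/a_t)] = 2168 m/s.
Δv₁ = v_p − v_c1 = 527.6 m/s.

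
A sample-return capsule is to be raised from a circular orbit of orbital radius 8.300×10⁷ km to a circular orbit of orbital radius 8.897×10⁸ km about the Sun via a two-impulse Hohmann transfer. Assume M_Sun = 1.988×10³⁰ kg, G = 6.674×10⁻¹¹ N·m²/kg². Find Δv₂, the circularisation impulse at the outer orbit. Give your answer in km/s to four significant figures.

Δv ≈ 7.167 km/s

μ = GM = 6.674×10⁻¹¹ × 1.988×10³⁰ = 1.327×10²⁰ m³/s².
r₁ = 8.300×10⁷ km = 8.300×10¹⁰ m.
r₂ = 8.897×10⁸ km = 8.897×10¹¹ m.
Transfer ellipse a_t = (r₁ + r₂)/2 = 4.864×10¹¹ m.
At r₁: circular v_c1 = √(μ/r₁) = 39980 m/s; transfer-perihelion v_p = √[μ(2/r₁ − 1/a_t)] = 54080 m/s.
At r₂: circular v_c2 = √(μ/r₂) = 12210 m/s; transfer-aphelion v_a = √[μ(2/r₂ − 1/a_t)] = 5045 m/s.
Δv₂ = v_c2 − v_a = 7167 m/s.
= 7.167 km/s.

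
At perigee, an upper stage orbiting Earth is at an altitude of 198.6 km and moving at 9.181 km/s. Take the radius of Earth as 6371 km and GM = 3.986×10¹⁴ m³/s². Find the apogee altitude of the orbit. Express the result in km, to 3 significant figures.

r_p = 6371 + 198.6 = 6569.6 km = 6.570×10⁶ m.
Specific energy ε = v²/2 − μ/r = -1.853×10⁷ J/kg, so a = −μ/(2ε) = 1.076×10⁷ m.
The apsides satisfy r_p + r_a = 2a, so the apogee radius is 2a − r_p = 1.494×10⁷ m = 14944 km.
Apogee altitude = 14944 − 6371 = 8572.8 km.

apogee altitude ≈ 8570 km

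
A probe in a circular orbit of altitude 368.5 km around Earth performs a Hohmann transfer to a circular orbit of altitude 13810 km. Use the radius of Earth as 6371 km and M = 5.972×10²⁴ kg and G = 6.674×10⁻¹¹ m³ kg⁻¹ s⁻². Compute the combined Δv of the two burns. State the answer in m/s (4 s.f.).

Δv_total ≈ 3026 m/s

μ = GM = 6.674×10⁻¹¹ × 5.972×10²⁴ = 3.986×10¹⁴ m³/s².
r₁ = 6371 + 368.5 = 6739.5 km = 6.7395×10⁶ m.
r₂ = 6371 + 13810 = 20181 km = 2.0181×10⁷ m.
Transfer ellipse a_t = (r₁ + r₂)/2 = 1.346×10⁷ m.
At r₁: circular v_c1 = √(μ/r₁) = 7690 m/s; transfer-perigee v_p = √[μ(2/r₁ − 1/a_t)] = 9416 m/s.
Δv₁ = v_p − v_c1 = 1726 m/s.
At r₂: circular v_c2 = √(μ/r₂) = 4444 m/s; transfer-apogee v_a = √[μ(2/r₂ − 1/a_t)] = 3145 m/s.
Δv₂ = v_c2 − v_a = 1299 m/s.
Total Δv = Δv₁ + Δv₂ = 3026 m/s.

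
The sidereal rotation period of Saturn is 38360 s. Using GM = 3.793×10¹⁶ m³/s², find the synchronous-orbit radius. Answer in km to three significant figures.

r_sync ≈ 1.12×10⁵ km

A synchronous orbit has period T, so by Kepler's third law a = (μT²/4π²)^(1/3).
μT²/4π² = 3.793×10¹⁶ × (3.836×10⁴)² / 39.48 = 1.414×10²⁴ m³.
a = 1.122×10⁸ m = 1.1223×10⁵ km.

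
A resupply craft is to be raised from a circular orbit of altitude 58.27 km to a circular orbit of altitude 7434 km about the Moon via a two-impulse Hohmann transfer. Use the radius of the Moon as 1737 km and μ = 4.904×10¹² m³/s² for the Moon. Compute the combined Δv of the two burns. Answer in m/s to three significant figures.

Δv_total ≈ 798 m/s

r₁ = 1737 + 58.27 = 1795.3 km = 1.7953×10⁶ m.
r₂ = 1737 + 7434 = 9171.0 km = 9.1710×10⁶ m.
Transfer ellipse a_t = (r₁ + r₂)/2 = 5.483×10⁶ m.
At r₁: circular v_c1 = √(μ/r₁) = 1653 m/s; transfer-perilune v_p = √[μ(2/r₁ − 1/a_t)] = 2137 m/s.
Δv₁ = v_p − v_c1 = 484.7 m/s.
At r₂: circular v_c2 = √(μ/r₂) = 731.3 m/s; transfer-apolune v_a = √[μ(2/r₂ − 1/a_t)] = 418.4 m/s.
Δv₂ = v_c2 − v_a = 312.8 m/s.
Total Δv = Δv₁ + Δv₂ = 797.6 m/s.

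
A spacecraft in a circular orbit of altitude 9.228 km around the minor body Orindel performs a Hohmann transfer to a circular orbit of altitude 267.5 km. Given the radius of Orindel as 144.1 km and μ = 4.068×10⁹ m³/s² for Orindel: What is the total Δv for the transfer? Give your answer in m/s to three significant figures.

Δv_total ≈ 59.9 m/s

r₁ = 144.1 + 9.228 = 153.33 km = 1.5333×10⁵ m.
r₂ = 144.1 + 267.5 = 411.60 km = 4.1160×10⁵ m.
Transfer ellipse a_t = (r₁ + r₂)/2 = 2.825×10⁵ m.
At r₁: circular v_c1 = √(μ/r₁) = 162.9 m/s; transfer-periapsis v_p = √[μ(2/r₁ − 1/a_t)] = 196.6 m/s.
Δv₁ = v_p − v_c1 = 33.74 m/s.
At r₂: circular v_c2 = √(μ/r₂) = 99.42 m/s; transfer-apoapsis v_a = √[μ(2/r₂ − 1/a_t)] = 73.25 m/s.
Δv₂ = v_c2 − v_a = 26.17 m/s.
Total Δv = Δv₁ + Δv₂ = 59.91 m/s.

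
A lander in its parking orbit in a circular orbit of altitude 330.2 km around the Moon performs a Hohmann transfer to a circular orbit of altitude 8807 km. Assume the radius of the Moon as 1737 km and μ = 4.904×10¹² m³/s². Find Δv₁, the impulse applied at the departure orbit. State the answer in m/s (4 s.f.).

r₁ = 1737 + 330.2 = 2067.2 km = 2.0672×10⁶ m.
r₂ = 1737 + 8807 = 10544 km = 1.0544×10⁷ m.
Transfer ellipse a_t = (r₁ + r₂)/2 = 6.306×10⁶ m.
At r₁: circular v_c1 = √(μ/r₁) = 1540 m/s; transfer-perilune v_p = √[μ(2/r₁ − 1/a_t)] = 1992 m/s.
Δv₁ = v_p − v_c1 = 451.5 m/s.

Δv ≈ 451.5 m/s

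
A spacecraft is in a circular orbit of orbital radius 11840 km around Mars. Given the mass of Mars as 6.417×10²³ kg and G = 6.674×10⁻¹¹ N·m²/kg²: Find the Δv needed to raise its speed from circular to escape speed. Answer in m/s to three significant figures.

μ = GM = 6.674×10⁻¹¹ × 6.417×10²³ = 4.283×10¹³ m³/s².
r = 11840 km = 1.184×10⁷ m.
Circular speed v_c = √(μ/r) = 1902 m/s.
Escape speed v_esc = √(2μ/r) = √2 × v_c = 2690 m/s.
Δv = v_esc − v_c = 787.8 m/s.

Δv ≈ 788 m/s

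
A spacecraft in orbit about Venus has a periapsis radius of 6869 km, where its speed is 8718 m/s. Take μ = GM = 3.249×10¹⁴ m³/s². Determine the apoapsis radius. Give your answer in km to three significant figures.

r_p = 6.869×10⁶ m.
Specific energy ε = v²/2 − μ/r = -9.298×10⁶ J/kg, so a = −μ/(2ε) = 1.747×10⁷ m.
The apsides satisfy r_p + r_a = 2a, so the apoapsis radius is 2a − r_p = 2.808×10⁷ m = 28075 km.

apoapsis radius ≈ 28100 km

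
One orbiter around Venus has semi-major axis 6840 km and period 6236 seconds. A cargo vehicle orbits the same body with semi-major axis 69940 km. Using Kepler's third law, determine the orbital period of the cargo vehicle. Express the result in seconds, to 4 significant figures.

T₂ ≈ 2.039×10⁵ seconds

Kepler's third law: T² ∝ a³, so T₂ = T₁ (a₂/a₁)^(3/2).
a₂/a₁ = 10.23, (a₂/a₁)^(3/2) = 32.70.
T₂ = 6236 × 32.70 = 2.039×10⁵ seconds.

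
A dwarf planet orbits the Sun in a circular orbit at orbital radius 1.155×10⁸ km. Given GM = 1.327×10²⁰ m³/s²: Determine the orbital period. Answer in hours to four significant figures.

r = 1.155×10⁸ km = 1.155×10¹¹ m.
Kepler's third law: T = 2π√(r³/μ) = 2π√((1.155×10¹¹)³ / 1.327×10²⁰).
r³/μ = 1.161×10¹³ s², so T = 2π × 3.408×10⁶ = 2.141×10⁷ s.
Converting: 2.141×10⁷ s ÷ 3600 = 5947 hours.

T ≈ 5947 hours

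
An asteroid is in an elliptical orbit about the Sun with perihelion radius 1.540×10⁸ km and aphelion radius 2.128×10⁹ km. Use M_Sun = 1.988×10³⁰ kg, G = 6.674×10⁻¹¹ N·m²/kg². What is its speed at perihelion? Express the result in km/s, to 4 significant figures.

μ = GM = 6.674×10⁻¹¹ × 1.988×10³⁰ = 1.327×10²⁰ m³/s².
Semi-major axis a = (r_p + r_a)/2 = 1.1410×10⁹ km = 1.141×10¹² m.
Vis-viva: v² = μ(2/r − 1/a) = 1.327×10²⁰ × (1.299×10⁻¹¹ − 8.764×10⁻¹³) = 1.607×10⁹ m²/s².
v = 40090 m/s = 40.09 km/s.

v ≈ 40.09 km/s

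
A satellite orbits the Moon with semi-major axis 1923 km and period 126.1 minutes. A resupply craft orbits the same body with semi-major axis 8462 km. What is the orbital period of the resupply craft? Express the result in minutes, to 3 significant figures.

Kepler's third law: T² ∝ a³, so T₂ = T₁ (a₂/a₁)^(3/2).
a₂/a₁ = 4.400, (a₂/a₁)^(3/2) = 9.231.
T₂ = 126.1 × 9.231 = 1164 minutes.

T₂ ≈ 1160 minutes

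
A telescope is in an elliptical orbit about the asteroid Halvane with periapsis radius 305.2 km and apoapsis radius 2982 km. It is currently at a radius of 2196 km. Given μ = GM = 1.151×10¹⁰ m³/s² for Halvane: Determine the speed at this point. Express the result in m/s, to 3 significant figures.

Semi-major axis a = (r_p + r_a)/2 = 1643.6 km = 1.644×10⁶ m.
Vis-viva: v² = μ(2/r − 1/a) = 1.151×10¹⁰ × (9.107×10⁻⁷ − 6.084×10⁻⁷) = 3.480×10³ m²/s².
v = 58.99 m/s.

v ≈ 59.0 m/s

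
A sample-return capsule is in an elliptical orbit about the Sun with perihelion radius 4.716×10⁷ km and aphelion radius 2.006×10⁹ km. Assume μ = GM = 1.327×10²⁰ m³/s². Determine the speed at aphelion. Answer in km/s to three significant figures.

Semi-major axis a = (r_p + r_a)/2 = 1.0266×10⁹ km = 1.027×10¹² m.
Vis-viva: v² = μ(2/r − 1/a) = 1.327×10²⁰ × (9.970×10⁻¹³ − 9.741×10⁻¹³) = 3.039×10⁶ m²/s².
v = 1743 m/s = 1.743 km/s.

v ≈ 1.74 km/s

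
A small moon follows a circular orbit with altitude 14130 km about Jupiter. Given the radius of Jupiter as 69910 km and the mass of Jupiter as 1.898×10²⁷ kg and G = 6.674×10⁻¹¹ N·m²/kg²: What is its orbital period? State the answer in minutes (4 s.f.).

T ≈ 226.7 minutes

μ = GM = 6.674×10⁻¹¹ × 1.898×10²⁷ = 1.267×10¹⁷ m³/s².
r = 69910 + 14130 = 84040 km = 8.4040×10⁷ m.
Kepler's third law: T = 2π√(r³/μ) = 2π√((8.404×10⁷)³ / 1.267×10¹⁷).
r³/μ = 4.686×10⁶ s², so T = 2π × 2.165×10³ = 1.360×10⁴ s.
Converting: 1.360×10⁴ s ÷ 60.00 = 226.7 minutes.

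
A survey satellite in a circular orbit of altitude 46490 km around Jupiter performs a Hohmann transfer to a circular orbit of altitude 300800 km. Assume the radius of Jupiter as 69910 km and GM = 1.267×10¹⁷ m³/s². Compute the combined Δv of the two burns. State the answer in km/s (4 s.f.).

Δv_total ≈ 13.42 km/s

r₁ = 69910 + 46490 = 116400 km = 1.1640×10⁸ m.
r₂ = 69910 + 300800 = 370710 km = 3.7071×10⁸ m.
Transfer ellipse a_t = (r₁ + r₂)/2 = 2.436×10⁸ m.
At r₁: circular v_c1 = √(μ/r₁) = 32990 m/s; transfer-perijove v_p = √[μ(2/r₁ − 1/a_t)] = 40700 m/s.
Δv₁ = v_p − v_c1 = 7711 m/s.
At r₂: circular v_c2 = √(μ/r₂) = 18490 m/s; transfer-apojove v_a = √[μ(2/r₂ − 1/a_t)] = 12780 m/s.
Δv₂ = v_c2 − v_a = 5707 m/s.
Total Δv = Δv₁ + Δv₂ = 13420 m/s = 13.42 km/s.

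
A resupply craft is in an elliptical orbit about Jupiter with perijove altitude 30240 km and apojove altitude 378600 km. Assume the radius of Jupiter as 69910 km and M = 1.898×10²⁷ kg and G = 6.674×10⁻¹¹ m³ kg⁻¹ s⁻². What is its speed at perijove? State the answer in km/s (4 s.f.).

v ≈ 45.47 km/s

μ = GM = 6.674×10⁻¹¹ × 1.898×10²⁷ = 1.267×10¹⁷ m³/s².
r_p = 69910 + 30240 = 100150 km = 1.0015×10⁸ m.
r_a = 69910 + 378600 = 448510 km = 4.4851×10⁸ m.
Semi-major axis a = (r_p + r_a)/2 = 2.7433×10⁵ km = 2.743×10⁸ m.
Vis-viva: v² = μ(2/r − 1/a) = 1.267×10¹⁷ × (1.997×10⁻⁸ − 3.645×10⁻⁹) = 2.068×10⁹ m²/s².
v = 45470 m/s = 45.47 km/s.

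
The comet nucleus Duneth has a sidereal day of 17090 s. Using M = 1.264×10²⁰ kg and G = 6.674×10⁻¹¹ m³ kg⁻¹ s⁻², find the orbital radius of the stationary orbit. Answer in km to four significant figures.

r_sync ≈ 396.7 km

μ = GM = 6.674×10⁻¹¹ × 1.264×10²⁰ = 8.436×10⁹ m³/s².
A synchronous orbit has period T, so by Kepler's third law a = (μT²/4π²)^(1/3).
μT²/4π² = 8.436×10⁹ × (1.709×10⁴)² / 39.48 = 6.241×10¹⁶ m³.
a = 3.967×10⁵ m = 396.66 km.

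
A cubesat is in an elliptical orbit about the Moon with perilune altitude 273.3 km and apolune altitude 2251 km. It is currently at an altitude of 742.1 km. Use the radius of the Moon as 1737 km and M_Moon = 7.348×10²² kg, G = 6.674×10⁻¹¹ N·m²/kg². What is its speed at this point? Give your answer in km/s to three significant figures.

μ = GM = 6.674×10⁻¹¹ × 7.348×10²² = 4.904×10¹² m³/s².
r_p = 1737 + 273.3 = 2010.3 km = 2.0103×10⁶ m.
r_a = 1737 + 2251 = 3988.0 km = 3.9880×10⁶ m.
r = 1737 + 742.1 = 2479.1 km = 2.479×10⁶ m.
Semi-major axis a = (r_p + r_a)/2 = 2999.2 km = 2.999×10⁶ m.
Vis-viva: v² = μ(2/r − 1/a) = 4.904×10¹² × (8.067×10⁻⁷ − 3.334×10⁻⁷) = 2.321×10⁶ m²/s².
v = 1524 m/s = 1.524 km/s.

v ≈ 1.52 km/s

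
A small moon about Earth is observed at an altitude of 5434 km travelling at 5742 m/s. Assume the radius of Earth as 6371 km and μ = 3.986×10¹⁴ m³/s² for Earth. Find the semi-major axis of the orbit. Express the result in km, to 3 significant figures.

a ≈ 11500 km

r = 6371 + 5434 = 11805 km = 1.180×10⁷ m.
Specific orbital energy ε = v²/2 − μ/r = (5742)²/2 − 3.986×10¹⁴/1.180×10⁷ = -1.728×10⁷ J/kg.
Since ε = −μ/(2a), a = −μ/(2ε) = 1.153×10⁷ m = 11534 km.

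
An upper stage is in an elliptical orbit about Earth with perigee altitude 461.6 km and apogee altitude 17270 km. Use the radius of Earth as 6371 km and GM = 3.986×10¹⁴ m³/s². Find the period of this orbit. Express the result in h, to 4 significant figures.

T ≈ 5.199 h

r_p = 6371 + 461.6 = 6832.6 km = 6.8326×10⁶ m.
r_a = 6371 + 17270 = 23641 km = 2.3641×10⁷ m.
Semi-major axis a = (r_p + r_a)/2 = (6832.6 + 23641)/2 = 15237 km = 1.524×10⁷ m.
By Kepler's third law T = 2π√(a³/μ) = 2π × 2.979×10³ = 1.872×10⁴ s.
= 5.199 h.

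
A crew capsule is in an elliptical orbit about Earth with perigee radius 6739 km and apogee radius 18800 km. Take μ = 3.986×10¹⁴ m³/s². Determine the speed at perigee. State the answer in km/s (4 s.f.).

v ≈ 9.332 km/s

Semi-major axis a = (r_p + r_a)/2 = 12770 km = 1.277×10⁷ m.
Vis-viva: v² = μ(2/r − 1/a) = 3.986×10¹⁴ × (2.968×10⁻⁷ − 7.831×10⁻⁸) = 8.708×10⁷ m²/s².
v = 9332 m/s = 9.332 km/s.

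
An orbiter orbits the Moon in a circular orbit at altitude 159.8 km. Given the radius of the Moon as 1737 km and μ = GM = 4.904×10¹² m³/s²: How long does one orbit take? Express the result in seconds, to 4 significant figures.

T ≈ 7412 seconds

r = 1737 + 159.8 = 1896.8 km = 1.8968×10⁶ m.
Kepler's third law: T = 2π√(r³/μ) = 2π√((1.897×10⁶)³ / 4.904×10¹²).
r³/μ = 1.392×10⁶ s², so T = 2π × 1.180×10³ = 7.412×10³ s.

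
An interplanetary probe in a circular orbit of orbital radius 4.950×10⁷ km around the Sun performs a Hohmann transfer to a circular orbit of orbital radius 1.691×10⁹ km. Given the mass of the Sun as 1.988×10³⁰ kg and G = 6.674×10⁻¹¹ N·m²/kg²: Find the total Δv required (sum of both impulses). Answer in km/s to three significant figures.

Δv_total ≈ 27.1 km/s

μ = GM = 6.674×10⁻¹¹ × 1.988×10³⁰ = 1.327×10²⁰ m³/s².
r₁ = 4.950×10⁷ km = 4.950×10¹⁰ m.
r₂ = 1.691×10⁹ km = 1.691×10¹² m.
Transfer ellipse a_t = (r₁ + r₂)/2 = 8.702×10¹¹ m.
At r₁: circular v_c1 = √(μ/r₁) = 51770 m/s; transfer-perihelion v_p = √[μ(2/r₁ − 1/a_t)] = 72170 m/s.
Δv₁ = v_p − v_c1 = 20400 m/s.
At r₂: circular v_c2 = √(μ/r₂) = 8858 m/s; transfer-aphelion v_a = √[μ(2/r₂ − 1/a_t)] = 2113 m/s.
Δv₂ = v_c2 − v_a = 6745 m/s.
Total Δv = Δv₁ + Δv₂ = 27140 m/s = 27.14 km/s.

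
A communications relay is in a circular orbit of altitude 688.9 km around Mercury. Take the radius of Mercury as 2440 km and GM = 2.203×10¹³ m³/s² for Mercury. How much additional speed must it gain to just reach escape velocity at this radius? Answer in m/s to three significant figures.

r = 2440 + 688.9 = 3128.9 km = 3.1289×10⁶ m.
Circular speed v_c = √(μ/r) = 2653 m/s.
Escape speed v_esc = √(2μ/r) = √2 × v_c = 3753 m/s.
Δv = v_esc − v_c = 1099 m/s.

Δv ≈ 1100 m/s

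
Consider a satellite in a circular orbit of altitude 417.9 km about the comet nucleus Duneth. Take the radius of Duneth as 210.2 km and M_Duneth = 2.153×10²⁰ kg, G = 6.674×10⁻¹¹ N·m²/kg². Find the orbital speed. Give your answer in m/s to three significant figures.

μ = GM = 6.674×10⁻¹¹ × 2.153×10²⁰ = 1.437×10¹⁰ m³/s².
r = 210.2 + 417.9 = 628.10 km = 6.2810×10⁵ m.
For a circular orbit v = √(μ/r) = √(1.437×10¹⁰ / 6.281×10⁵) = √(2.288×10⁴) = 151.3 m/s.

v ≈ 151 m/s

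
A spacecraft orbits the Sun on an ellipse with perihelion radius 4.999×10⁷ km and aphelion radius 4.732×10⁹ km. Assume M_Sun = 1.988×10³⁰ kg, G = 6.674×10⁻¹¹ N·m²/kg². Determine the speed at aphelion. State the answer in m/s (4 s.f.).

μ = GM = 6.674×10⁻¹¹ × 1.988×10³⁰ = 1.327×10²⁰ m³/s².
Semi-major axis a = (r_p + r_a)/2 = 2.3910×10⁹ km = 2.391×10¹² m.
Vis-viva: v² = μ(2/r − 1/a) = 1.327×10²⁰ × (4.227×10⁻¹³ − 4.182×10⁻¹³) = 5.862×10⁵ m²/s².
v = 765.7 m/s.

v ≈ 765.7 m/s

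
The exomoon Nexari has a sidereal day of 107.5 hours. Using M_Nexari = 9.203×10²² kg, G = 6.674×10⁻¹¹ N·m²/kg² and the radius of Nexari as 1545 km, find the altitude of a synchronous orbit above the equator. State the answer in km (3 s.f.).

h_sync ≈ 27000 km

μ = GM = 6.674×10⁻¹¹ × 9.203×10²² = 6.142×10¹² m³/s².
T = 107.5 hours = 3.870×10⁵ s.
A synchronous orbit has period T, so by Kepler's third law a = (μT²/4π²)^(1/3).
μT²/4π² = 6.142×10¹² × (3.870×10⁵)² / 39.48 = 2.330×10²² m³.
a = 2.856×10⁷ m = 28562 km.
Altitude h = a − R = 28562 − 1545 = 27017 km.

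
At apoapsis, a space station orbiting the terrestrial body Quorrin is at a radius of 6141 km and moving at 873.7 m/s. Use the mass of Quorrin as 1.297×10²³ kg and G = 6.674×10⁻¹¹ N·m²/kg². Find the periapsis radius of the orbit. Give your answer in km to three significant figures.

periapsis radius ≈ 2280 km

μ = GM = 6.674×10⁻¹¹ × 1.297×10²³ = 8.656×10¹² m³/s².
r_a = 6.141×10⁶ m.
Specific energy ε = v²/2 − μ/r = -1.028×10⁶ J/kg, so a = −μ/(2ε) = 4.211×10⁶ m.
The apsides satisfy r_p + r_a = 2a, so the periapsis radius is 2a − r_a = 2.280×10⁶ m = 2280.3 km.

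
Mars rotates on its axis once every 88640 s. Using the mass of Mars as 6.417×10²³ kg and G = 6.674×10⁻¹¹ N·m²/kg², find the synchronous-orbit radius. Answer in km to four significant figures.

μ = GM = 6.674×10⁻¹¹ × 6.417×10²³ = 4.283×10¹³ m³/s².
A synchronous orbit has period T, so by Kepler's third law a = (μT²/4π²)^(1/3).
μT²/4π² = 4.283×10¹³ × (8.864×10⁴)² / 39.48 = 8.524×10²¹ m³.
a = 2.043×10⁷ m = 20427 km.

r_sync ≈ 20430 km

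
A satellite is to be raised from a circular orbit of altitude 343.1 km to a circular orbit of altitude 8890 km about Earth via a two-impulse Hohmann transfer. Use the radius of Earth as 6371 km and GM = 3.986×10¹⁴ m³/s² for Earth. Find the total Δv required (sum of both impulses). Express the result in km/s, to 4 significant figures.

r₁ = 6371 + 343.1 = 6714.1 km = 6.7141×10⁶ m.
r₂ = 6371 + 8890 = 15261 km = 1.5261×10⁷ m.
Transfer ellipse a_t = (r₁ + r₂)/2 = 1.099×10⁷ m.
At r₁: circular v_c1 = √(μ/r₁) = 7705 m/s; transfer-perigee v_p = √[μ(2/r₁ − 1/a_t)] = 9081 m/s.
Δv₁ = v_p − v_c1 = 1376 m/s.
At r₂: circular v_c2 = √(μ/r₂) = 5111 m/s; transfer-apogee v_a = √[μ(2/r₂ − 1/a_t)] = 3995 m/s.
Δv₂ = v_c2 − v_a = 1116 m/s.
Total Δv = Δv₁ + Δv₂ = 2491 m/s = 2.491 km/s.

Δv_total ≈ 2.491 km/s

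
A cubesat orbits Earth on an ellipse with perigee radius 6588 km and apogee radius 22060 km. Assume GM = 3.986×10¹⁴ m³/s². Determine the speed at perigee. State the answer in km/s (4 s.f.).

Semi-major axis a = (r_p + r_a)/2 = 14324 km = 1.432×10⁷ m.
Vis-viva: v² = μ(2/r − 1/a) = 3.986×10¹⁴ × (3.036×10⁻⁷ − 6.981×10⁻⁸) = 9.318×10⁷ m²/s².
v = 9653 m/s = 9.653 km/s.

v ≈ 9.653 km/s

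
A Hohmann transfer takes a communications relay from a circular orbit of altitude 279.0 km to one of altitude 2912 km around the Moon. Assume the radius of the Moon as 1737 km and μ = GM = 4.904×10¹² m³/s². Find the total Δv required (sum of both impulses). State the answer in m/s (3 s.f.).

Δv_total ≈ 511 m/s

r₁ = 1737 + 279.0 = 2016.0 km = 2.0160×10⁶ m.
r₂ = 1737 + 2912 = 4649.0 km = 4.6490×10⁶ m.
Transfer ellipse a_t = (r₁ + r₂)/2 = 3.332×10⁶ m.
At r₁: circular v_c1 = √(μ/r₁) = 1560 m/s; transfer-perilune v_p = √[μ(2/r₁ − 1/a_t)] = 1842 m/s.
Δv₁ = v_p − v_c1 = 282.5 m/s.
At r₂: circular v_c2 = √(μ/r₂) = 1027 m/s; transfer-apolune v_a = √[μ(2/r₂ − 1/a_t)] = 798.8 m/s.
Δv₂ = v_c2 − v_a = 228.2 m/s.
Total Δv = Δv₁ + Δv₂ = 510.7 m/s.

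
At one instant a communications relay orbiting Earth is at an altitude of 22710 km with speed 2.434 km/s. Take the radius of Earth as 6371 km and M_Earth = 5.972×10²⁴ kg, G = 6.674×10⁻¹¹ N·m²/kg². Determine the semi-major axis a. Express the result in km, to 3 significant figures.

μ = GM = 6.674×10⁻¹¹ × 5.972×10²⁴ = 3.986×10¹⁴ m³/s².
r = 6371 + 22710 = 29081 km = 2.908×10⁷ m.
Vis-viva rearranged: 1/a = 2/r − v²/μ = 6.877×10⁻⁸ − 1.486×10⁻⁸ = 5.391×10⁻⁸ m⁻¹.
a = 1.855×10⁷ m = 18550 km.

a ≈ 18500 km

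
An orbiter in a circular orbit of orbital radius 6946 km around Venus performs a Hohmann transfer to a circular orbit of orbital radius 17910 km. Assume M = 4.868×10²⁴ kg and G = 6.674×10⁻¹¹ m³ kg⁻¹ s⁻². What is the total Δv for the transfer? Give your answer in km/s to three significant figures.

Δv_total ≈ 2.45 km/s

μ = GM = 6.674×10⁻¹¹ × 4.868×10²⁴ = 3.249×10¹⁴ m³/s².
r₁ = 6946 km = 6.946×10⁶ m.
r₂ = 17910 km = 1.791×10⁷ m.
Transfer ellipse a_t = (r₁ + r₂)/2 = 1.243×10⁷ m.
At r₁: circular v_c1 = √(μ/r₁) = 6839 m/s; transfer-periapsis v_p = √[μ(2/r₁ − 1/a_t)] = 8210 m/s.
Δv₁ = v_p − v_c1 = 1371 m/s.
At r₂: circular v_c2 = √(μ/r₂) = 4259 m/s; transfer-apoapsis v_a = √[μ(2/r₂ − 1/a_t)] = 3184 m/s.
Δv₂ = v_c2 − v_a = 1075 m/s.
Total Δv = Δv₁ + Δv₂ = 2446 m/s = 2.446 km/s.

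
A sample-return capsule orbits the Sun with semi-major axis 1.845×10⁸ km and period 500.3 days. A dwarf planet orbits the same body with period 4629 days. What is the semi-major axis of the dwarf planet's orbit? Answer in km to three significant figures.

Kepler's third law: a³ ∝ T², so a₂ = a₁ (T₂/T₁)^(2/3).
T₂/T₁ = 9.252, (T₂/T₁)^(2/3) = 4.407.
a₂ = 1.845×10⁸ × 4.407 = 8.131×10⁸ km.

a₂ ≈ 8.13×10⁸ km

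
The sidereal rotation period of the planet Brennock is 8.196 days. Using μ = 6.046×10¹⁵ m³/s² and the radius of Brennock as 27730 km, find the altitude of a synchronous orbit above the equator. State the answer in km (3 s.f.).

T = 8.196 days = 7.081×10⁵ s.
A synchronous orbit has period T, so by Kepler's third law a = (μT²/4π²)^(1/3).
μT²/4π² = 6.046×10¹⁵ × (7.081×10⁵)² / 39.48 = 7.680×10²⁵ m³.
a = 4.251×10⁸ m = 4.2506×10⁵ km.
Altitude h = a − R = 4.2506×10⁵ − 27730 = 3.9733×10⁵ km.

h_sync ≈ 3.97×10⁵ km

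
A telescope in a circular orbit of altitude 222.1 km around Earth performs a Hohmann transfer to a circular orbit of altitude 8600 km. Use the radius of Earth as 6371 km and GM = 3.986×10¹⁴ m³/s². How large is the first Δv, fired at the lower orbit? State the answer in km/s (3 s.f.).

r₁ = 6371 + 222.1 = 6593.1 km = 6.5931×10⁶ m.
r₂ = 6371 + 8600 = 14971 km = 1.4971×10⁷ m.
Transfer ellipse a_t = (r₁ + r₂)/2 = 1.078×10⁷ m.
At r₁: circular v_c1 = √(μ/r₁) = 7775 m/s; transfer-perigee v_p = √[μ(2/r₁ − 1/a_t)] = 9162 m/s.
Δv₁ = v_p − v_c1 = 1387 m/s.
= 1.387 km/s.

Δv ≈ 1.39 km/s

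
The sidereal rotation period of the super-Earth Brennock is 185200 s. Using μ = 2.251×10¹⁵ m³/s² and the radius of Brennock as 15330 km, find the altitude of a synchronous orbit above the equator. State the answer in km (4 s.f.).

A synchronous orbit has period T, so by Kepler's third law a = (μT²/4π²)^(1/3).
μT²/4π² = 2.251×10¹⁵ × (1.852×10⁵)² / 39.48 = 1.956×10²⁴ m³.
a = 1.251×10⁸ m = 1.2505×10⁵ km.
Altitude h = a − R = 1.2505×10⁵ − 15330 = 1.0972×10⁵ km.

h_sync ≈ 1.097×10⁵ km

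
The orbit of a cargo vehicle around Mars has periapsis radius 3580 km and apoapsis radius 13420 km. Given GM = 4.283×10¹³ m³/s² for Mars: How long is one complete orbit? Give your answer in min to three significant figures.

Semi-major axis a = (r_p + r_a)/2 = (3580.0 + 13420)/2 = 8500.0 km = 8.500×10⁶ m.
By Kepler's third law T = 2π√(a³/μ) = 2π × 3.787×10³ = 2.379×10⁴ s.
= 396.5 min.

T ≈ 397 min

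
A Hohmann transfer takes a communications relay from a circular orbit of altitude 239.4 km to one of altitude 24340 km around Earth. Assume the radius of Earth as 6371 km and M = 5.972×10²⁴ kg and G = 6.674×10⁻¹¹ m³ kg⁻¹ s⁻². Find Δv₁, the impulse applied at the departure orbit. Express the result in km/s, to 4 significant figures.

Δv ≈ 2.196 km/s

μ = GM = 6.674×10⁻¹¹ × 5.972×10²⁴ = 3.986×10¹⁴ m³/s².
r₁ = 6371 + 239.4 = 6610.4 km = 6.6104×10⁶ m.
r₂ = 6371 + 24340 = 30711 km = 3.0711×10⁷ m.
Transfer ellipse a_t = (r₁ + r₂)/2 = 1.866×10⁷ m.
At r₁: circular v_c1 = √(μ/r₁) = 7765 m/s; transfer-perigee v_p = √[μ(2/r₁ − 1/a_t)] = 9961 m/s.
Δv₁ = v_p − v_c1 = 2196 m/s.
= 2.196 km/s.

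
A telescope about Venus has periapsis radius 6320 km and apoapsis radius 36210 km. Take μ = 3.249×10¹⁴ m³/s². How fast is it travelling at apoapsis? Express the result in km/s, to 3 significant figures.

Semi-major axis a = (r_p + r_a)/2 = 21265 km = 2.126×10⁷ m.
Vis-viva: v² = μ(2/r − 1/a) = 3.249×10¹⁴ × (5.523×10⁻⁸ − 4.703×10⁻⁸) = 2.667×10⁶ m²/s².
v = 1633 m/s = 1.633 km/s.

v ≈ 1.63 km/s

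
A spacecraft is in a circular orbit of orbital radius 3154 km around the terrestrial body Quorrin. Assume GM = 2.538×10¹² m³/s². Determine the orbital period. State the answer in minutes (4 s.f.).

r = 3154 km = 3.154×10⁶ m.
Kepler's third law: T = 2π√(r³/μ) = 2π√((3.154×10⁶)³ / 2.538×10¹²).
r³/μ = 1.236×10⁷ s², so T = 2π × 3.516×10³ = 2.209×10⁴ s.
Converting: 2.209×10⁴ s ÷ 60.00 = 368.2 minutes.

T ≈ 368.2 minutes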